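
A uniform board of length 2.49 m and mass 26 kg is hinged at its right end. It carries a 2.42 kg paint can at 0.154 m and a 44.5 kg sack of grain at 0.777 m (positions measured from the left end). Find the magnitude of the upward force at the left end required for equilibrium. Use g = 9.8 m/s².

F ≈ 450 N

Take moments about the right end.
Beam weight: 26 × 9.8 = 254.8 N down at 1.245 m → arm 1.245 m, τ = 254.8 × 1.245 = 317.2 N·m counterclockwise.
Paint can: 2.42 × 9.8 = 23.72 N down at 0.154 m → arm 2.336 m, τ = 23.72 × 2.336 = 55.41 N·m counterclockwise.
Sack of grain: 44.5 × 9.8 = 436.1 N down at 0.777 m → arm 1.713 m, τ = 436.1 × 1.713 = 747 N·m counterclockwise.
Net moment of the loads = 1120 N·m counterclockwise.
The upward force F acts at the left end, arm 2.49 m, giving F × 2.49 clockwise.
For rotational equilibrium, F × 2.49 = 1120, so F = 1120 / 2.49 = 450 N.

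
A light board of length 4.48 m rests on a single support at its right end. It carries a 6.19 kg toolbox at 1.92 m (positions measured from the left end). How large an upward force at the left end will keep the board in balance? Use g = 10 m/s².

F ≈ 35.4 N

About the right end:
Toolbox: 6.19 × 10 = 61.9 N down at 1.92 m → arm 2.56 m, τ = 61.9 × 2.56 = 158.5 N·m counterclockwise.
Net moment of the loads = 158.5 N·m counterclockwise.
The upward force F acts at the left end, arm 4.48 m, giving F × 4.48 clockwise.
Balancing moments: F × 4.48 = 158.5, giving F = 158.5 / 4.48 = 35.4 N.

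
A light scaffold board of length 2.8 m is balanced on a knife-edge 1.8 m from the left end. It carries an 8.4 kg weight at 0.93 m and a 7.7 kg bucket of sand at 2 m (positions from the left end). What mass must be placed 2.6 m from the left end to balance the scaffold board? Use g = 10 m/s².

m ≈ 7.21 kg

About the knife-edge (at 1.8 m from the left end):
Weight: 8.4 × 10 = 84 N down at 0.93 m → arm 0.87 m, τ = 84 × 0.87 = 73.08 N·m counterclockwise.
Bucket of sand: 7.7 × 10 = 77 N down at 2 m → arm 0.2 m, τ = 77 × 0.2 = 15.4 N·m clockwise.
Net moment of known loads = 57.68 N·m counterclockwise.
An unknown mass m at 2.6 m has arm 0.8 m; its moment is m·g·0.8 clockwise.
Balancing moments: m × 10 × 0.8 = 57.68, giving m = 57.68 / (10 × 0.8) = 7.21 kg.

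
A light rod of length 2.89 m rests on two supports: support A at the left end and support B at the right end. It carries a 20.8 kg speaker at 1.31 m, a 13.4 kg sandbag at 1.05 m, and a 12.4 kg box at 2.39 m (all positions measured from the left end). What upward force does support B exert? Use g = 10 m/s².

Taking torques about support A:
Speaker: 20.8 × 10 = 208 N down at 1.31 m → arm 1.31 m, τ = 208 × 1.31 = 272.5 N·m clockwise.
Sandbag: 13.4 × 10 = 134 N down at 1.05 m → arm 1.05 m, τ = 134 × 1.05 = 140.7 N·m clockwise.
Box: 12.4 × 10 = 124 N down at 2.39 m → arm 2.39 m, τ = 124 × 2.39 = 296.4 N·m clockwise.
Net load moment about support A = 709.6 N·m clockwise.
Reaction R at support B is upward at 2.89 m, arm 2.89 m → moment R × 2.89 counterclockwise.
For rotational equilibrium, R × 2.89 = 709.6, so R = 246 N.

R_B ≈ 246 N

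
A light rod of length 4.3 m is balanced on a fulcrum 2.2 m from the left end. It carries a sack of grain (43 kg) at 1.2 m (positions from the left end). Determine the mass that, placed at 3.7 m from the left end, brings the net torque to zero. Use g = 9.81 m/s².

m ≈ 28.7 kg

Sum moments about the fulcrum (at 2.2 m from the left end) (the support reaction has zero arm there).
Sack of grain: 43 × 9.81 = 421.8 N down at 1.2 m → arm 1 m, τ = 421.8 × 1 = 421.8 N·m counterclockwise.
Net moment of known loads = 421.8 N·m counterclockwise.
An unknown mass m at 3.7 m has arm 1.5 m; its moment is m·g·1.5 clockwise.
Balancing moments: m × 9.81 × 1.5 = 421.8, giving m = 421.8 / (9.81 × 1.5) = 28.7 kg.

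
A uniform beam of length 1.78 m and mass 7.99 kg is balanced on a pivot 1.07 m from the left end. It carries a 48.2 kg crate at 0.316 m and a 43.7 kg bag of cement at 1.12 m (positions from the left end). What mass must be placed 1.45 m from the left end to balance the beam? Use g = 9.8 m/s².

m ≈ 93.7 kg

Choose the pivot (at 1.07 m from the left end) as the axis so the support reaction has zero arm there.
Beam weight: 7.99 × 9.8 = 78.3 N down at 0.89 m → arm 0.18 m, τ = 78.3 × 0.18 = 14.09 N·m counterclockwise.
Crate: 48.2 × 9.8 = 472.4 N down at 0.316 m → arm 0.754 m, τ = 472.4 × 0.754 = 356.2 N·m counterclockwise.
Bag of cement: 43.7 × 9.8 = 428.3 N down at 1.12 m → arm 0.05 m, τ = 428.3 × 0.05 = 21.42 N·m clockwise.
Net moment of known loads = 348.9 N·m counterclockwise.
An unknown mass m at 1.45 m has arm 0.38 m; its moment is m·g·0.38 clockwise.
Setting net torque to zero: m × 9.8 × 0.38 = 348.9 → m = 348.9 / (9.8 × 0.38) = 93.7 kg.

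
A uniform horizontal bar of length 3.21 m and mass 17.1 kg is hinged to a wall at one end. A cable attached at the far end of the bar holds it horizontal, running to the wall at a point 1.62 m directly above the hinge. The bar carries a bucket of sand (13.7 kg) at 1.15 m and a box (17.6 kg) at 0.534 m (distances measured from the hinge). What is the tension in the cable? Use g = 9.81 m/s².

T ≈ 357 N

Sum moments about the hinge (the unknown hinge reaction has zero arm there).
Beam weight: 17.1 × 9.81 = 167.8 N down at 1.605 m → arm 1.605 m, τ = 167.8 × 1.605 = 269.3 N·m clockwise.
Bucket of sand: 13.7 × 9.81 = 134.4 N down at 1.15 m → arm 1.15 m, τ = 134.4 × 1.15 = 154.6 N·m clockwise.
Box: 17.6 × 9.81 = 172.7 N down at 0.534 m → arm 0.534 m, τ = 172.7 × 0.534 = 92.22 N·m clockwise.
Total clockwise load moment = 516.1 N·m.
The cable tension T acts at 3.21 m; only its component perpendicular to the bar, T sinθ, produces torque. sinθ = h/√(h²+d²) = 1.62/√(1.62²+3.21²) = 0.4505.
Στ = 0 ⇒ T × 3.21 × 0.4505 = 516.1 ⇒ T = 516.1 / 1.446 = 357 N.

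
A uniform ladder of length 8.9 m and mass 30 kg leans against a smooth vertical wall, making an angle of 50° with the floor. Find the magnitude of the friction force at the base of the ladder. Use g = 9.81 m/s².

Take moments about the foot of the ladder.
Ladder weight 30×9.81 = 294.3 N acts at 4.45 m along the ladder; its horizontal arm is 4.45·cos50° = 2.86 m → τ = 841.7 N·m clockwise.
Wall normal N acts horizontally at the top; its moment arm is the height L sinθ = 8.9·sin50° = 6.818 m, counterclockwise.
For rotational equilibrium, N × 6.818 = 841.7, so N = 123 N.
ΣFx = 0: friction at the foot balances the wall's push, so f = N_wall = 123 N.

f ≈ 123 N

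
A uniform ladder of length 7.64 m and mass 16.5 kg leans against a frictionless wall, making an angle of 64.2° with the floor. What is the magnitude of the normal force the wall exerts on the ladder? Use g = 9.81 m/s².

Taking torques about the foot of the ladder:
Ladder weight 16.5×9.81 = 161.9 N acts at 3.82 m along the ladder; its horizontal arm is 3.82·cos64.2° = 1.663 m → τ = 269.2 N·m clockwise.
Wall normal N acts horizontally at the top; its moment arm is the height L sinθ = 7.64·sin64.2° = 6.878 m, counterclockwise.
Setting net torque to zero: N × 6.878 = 269.2 → N = 39.1 N.

N_wall ≈ 39.1 N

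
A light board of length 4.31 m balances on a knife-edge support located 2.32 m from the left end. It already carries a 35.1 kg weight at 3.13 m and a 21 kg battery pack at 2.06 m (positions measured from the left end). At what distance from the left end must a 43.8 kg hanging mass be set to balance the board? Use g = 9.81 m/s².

About the knife-edge support (at 2.32 m from the left end):
Weight: 35.1 × 9.81 = 344.3 N down at 3.13 m → arm 0.81 m, τ = 344.3 × 0.81 = 278.9 N·m clockwise.
Battery pack: 21 × 9.81 = 206 N down at 2.06 m → arm 0.26 m, τ = 206 × 0.26 = 53.56 N·m counterclockwise.
Net moment of existing loads = 225.3 N·m clockwise.
The hanging mass weighs 43.8 × 9.81 = 429.7 N and must supply an equal counterclockwise moment, so its lever arm about the knife-edge support is 225.3 / 429.7 = 0.524 m.
That puts it at 2.32 − 0.524 = 1.8 m from the left end.

x ≈ 1.8 m from the left end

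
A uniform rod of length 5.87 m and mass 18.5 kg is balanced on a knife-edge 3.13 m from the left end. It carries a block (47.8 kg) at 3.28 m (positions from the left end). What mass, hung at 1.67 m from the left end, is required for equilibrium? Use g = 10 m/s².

m ≈ 2.44 kg

Sum moments about the knife-edge (at 3.13 m from the left end) (the support reaction has zero arm there).
Beam weight: 18.5 × 10 = 185 N down at 2.935 m → arm 0.195 m, τ = 185 × 0.195 = 36.08 N·m counterclockwise.
Block: 47.8 × 10 = 478 N down at 3.28 m → arm 0.15 m, τ = 478 × 0.15 = 71.7 N·m clockwise.
Net moment of known loads = 35.62 N·m clockwise.
An unknown mass m at 1.67 m has arm 1.46 m; its moment is m·g·1.46 counterclockwise.
Balancing moments: m × 10 × 1.46 = 35.62, giving m = 35.62 / (10 × 1.46) = 2.44 kg.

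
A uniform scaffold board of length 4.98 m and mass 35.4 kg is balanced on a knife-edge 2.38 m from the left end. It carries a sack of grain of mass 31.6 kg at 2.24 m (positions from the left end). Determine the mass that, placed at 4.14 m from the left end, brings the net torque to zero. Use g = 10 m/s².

m ≈ 0.301 kg

Sum moments about the knife-edge (at 2.38 m from the left end) (the support reaction has zero arm there).
Beam weight: 35.4 × 10 = 354 N down at 2.49 m → arm 0.11 m, τ = 354 × 0.11 = 38.94 N·m clockwise.
Sack of grain: 31.6 × 10 = 316 N down at 2.24 m → arm 0.14 m, τ = 316 × 0.14 = 44.24 N·m counterclockwise.
Net moment of known loads = 5.3 N·m counterclockwise.
An unknown mass m at 4.14 m has arm 1.76 m; its moment is m·g·1.76 clockwise.
Στ = 0 ⇒ m × 10 × 1.76 = 5.3 ⇒ m = 5.3 / (10 × 1.76) = 0.301 kg.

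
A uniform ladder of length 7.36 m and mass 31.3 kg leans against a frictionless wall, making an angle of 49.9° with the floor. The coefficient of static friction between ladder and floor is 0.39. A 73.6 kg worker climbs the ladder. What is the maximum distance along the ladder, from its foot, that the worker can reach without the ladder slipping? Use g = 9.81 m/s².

d ≈ 3.29 m

Sum moments about the foot of the ladder (the floor normal and friction both act there and drop out).
Ladder weight 31.3×9.81 = 307.1 N acts at 3.68 m along the ladder; its horizontal arm is 3.68·cos49.9° = 2.37 m → τ = 727.8 N·m clockwise.
Worker weight 73.6×9.81 = 722 N at distance d → arm d·cos49.9° → τ = 722·d·0.6441 clockwise.
Wall normal N at the top has arm L sinθ = 5.63 m counterclockwise, so Στ = 0 gives N·5.63 = 727.8 + 465·d.
ΣFy = 0 ⇒ N_floor = 1029 N, so the maximum friction is μ_s·N_floor = 0.39×1029 = 401.3 N. ΣFx = 0 ⇒ N_wall = f, so at the slipping point N = 401.3 N.
Substituting: 401.3×5.63 = 727.8 + 465·d ⇒ d = (2259 − 727.8) / 465 = 3.29 m.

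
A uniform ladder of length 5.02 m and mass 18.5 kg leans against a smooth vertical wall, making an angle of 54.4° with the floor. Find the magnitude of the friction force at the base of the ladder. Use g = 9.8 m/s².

f ≈ 64.9 N

Take moments about the foot of the ladder.
Ladder weight 18.5×9.8 = 181.3 N acts at 2.51 m along the ladder; its horizontal arm is 2.51·cos54.4° = 1.461 m → τ = 264.9 N·m clockwise.
Wall normal N acts horizontally at the top; its moment arm is the height L sinθ = 5.02·sin54.4° = 4.082 m, counterclockwise.
Setting net torque to zero: N × 4.082 = 264.9 → N = 64.9 N.
ΣFx = 0: friction at the foot balances the wall's push, so f = N_wall = 64.9 N.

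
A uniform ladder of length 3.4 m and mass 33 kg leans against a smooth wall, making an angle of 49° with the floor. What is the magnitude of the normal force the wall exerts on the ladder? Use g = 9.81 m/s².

Choose the foot of the ladder as the axis so the floor normal and friction both act there and drop out.
Ladder weight 33×9.81 = 323.7 N acts at 1.7 m along the ladder; its horizontal arm is 1.7·cos49° = 1.115 m → τ = 360.9 N·m clockwise.
Wall normal N acts horizontally at the top; its moment arm is the height L sinθ = 3.4·sin49° = 2.566 m, counterclockwise.
Setting net torque to zero: N × 2.566 = 360.9 → N = 141 N.

N_wall ≈ 141 N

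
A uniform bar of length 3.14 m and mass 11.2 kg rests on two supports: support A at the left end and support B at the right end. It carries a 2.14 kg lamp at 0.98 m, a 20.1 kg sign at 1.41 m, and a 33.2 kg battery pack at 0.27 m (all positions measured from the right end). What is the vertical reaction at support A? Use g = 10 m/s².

About support B:
Beam weight: 11.2 × 10 = 112 N down at 1.57 m → arm 1.57 m, τ = 112 × 1.57 = 175.8 N·m counterclockwise.
Lamp: 2.14 × 10 = 21.4 N down at 0.98 m → arm 0.98 m, τ = 21.4 × 0.98 = 20.97 N·m counterclockwise.
Sign: 20.1 × 10 = 201 N down at 1.41 m → arm 1.41 m, τ = 201 × 1.41 = 283.4 N·m counterclockwise.
Battery pack: 33.2 × 10 = 332 N down at 0.27 m → arm 0.27 m, τ = 332 × 0.27 = 89.64 N·m counterclockwise.
Net load moment about support B = 569.8 N·m counterclockwise.
Reaction R at support A is upward at 3.14 m, arm 3.14 m → moment R × 3.14 clockwise.
Balancing moments: R × 3.14 = 569.8, giving R = 181 N.

R_A ≈ 181 N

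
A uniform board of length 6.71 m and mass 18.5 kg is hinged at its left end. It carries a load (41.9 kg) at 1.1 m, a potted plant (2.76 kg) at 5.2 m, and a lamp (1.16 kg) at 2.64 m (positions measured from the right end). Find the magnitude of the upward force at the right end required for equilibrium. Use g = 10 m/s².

F ≈ 456 N

Taking torques about the left end:
Beam weight: 18.5 × 10 = 185 N down at 3.355 m → arm 3.355 m, τ = 185 × 3.355 = 620.7 N·m clockwise.
Load: 41.9 × 10 = 419 N down at 1.1 m → arm 5.61 m, τ = 419 × 5.61 = 2351 N·m clockwise.
Potted plant: 2.76 × 10 = 27.6 N down at 5.2 m → arm 1.51 m, τ = 27.6 × 1.51 = 41.68 N·m clockwise.
Lamp: 1.16 × 10 = 11.6 N down at 2.64 m → arm 4.07 m, τ = 11.6 × 4.07 = 47.21 N·m clockwise.
Net moment of the loads = 3061 N·m clockwise.
The upward force F acts at the right end, arm 6.71 m, giving F × 6.71 counterclockwise.
For rotational equilibrium, F × 6.71 = 3061, so F = 3061 / 6.71 = 456 N.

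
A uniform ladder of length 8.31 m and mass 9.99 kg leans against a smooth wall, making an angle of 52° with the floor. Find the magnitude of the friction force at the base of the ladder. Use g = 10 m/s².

Choose the foot of the ladder as the axis so the floor normal and friction both act there and drop out.
Ladder weight 9.99×10 = 99.9 N acts at 4.155 m along the ladder; its horizontal arm is 4.155·cos52° = 2.558 m → τ = 255.5 N·m clockwise.
Wall normal N acts horizontally at the top; its moment arm is the height L sinθ = 8.31·sin52° = 6.548 m, counterclockwise.
Στ = 0 ⇒ N × 6.548 = 255.5 ⇒ N = 39 N.
ΣFx = 0: friction at the foot balances the wall's push, so f = N_wall = 39 N.

f ≈ 39 N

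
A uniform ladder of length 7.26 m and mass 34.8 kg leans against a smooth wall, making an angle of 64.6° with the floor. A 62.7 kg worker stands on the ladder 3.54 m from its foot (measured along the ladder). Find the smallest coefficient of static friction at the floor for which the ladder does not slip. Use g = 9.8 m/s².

Take moments about the foot of the ladder.
Ladder weight 34.8×9.8 = 341 N acts at 3.63 m along the ladder; its horizontal arm is 3.63·cos64.6° = 1.557 m → τ = 530.9 N·m clockwise.
Worker: 62.7×9.8 = 614.5 N at 3.54 m → arm 1.518 m → τ = 932.8 N·m clockwise.
Wall normal N acts horizontally at the top; its moment arm is the height L sinθ = 7.26·sin64.6° = 6.558 m, counterclockwise.
Setting net torque to zero: N × 6.558 = 1464 → N = 223.2 N.
ΣFx = 0 ⇒ f = N_wall = 223.2 N. ΣFy = 0 ⇒ N_floor = 955.5 N.
μ_min = f / N_floor = 223.2 / 955.5 = 0.234.

μ_min ≈ 0.234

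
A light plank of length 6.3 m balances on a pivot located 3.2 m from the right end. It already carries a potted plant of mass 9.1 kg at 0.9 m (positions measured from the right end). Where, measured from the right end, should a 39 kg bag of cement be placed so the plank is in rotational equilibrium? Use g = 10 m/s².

x ≈ 3.74 m from the right end

Taking torques about the pivot (at 3.2 m from the right end):
Potted plant: 9.1 × 10 = 91 N down at 0.9 m → arm 2.3 m, τ = 91 × 2.3 = 209.3 N·m clockwise.
Net moment of existing loads = 209.3 N·m clockwise.
The bag of cement weighs 39 × 10 = 390 N and must supply an equal counterclockwise moment, so its lever arm about the pivot is 209.3 / 390 = 0.537 m.
That puts it at 3.2 + 0.537 = 3.74 m from the right end.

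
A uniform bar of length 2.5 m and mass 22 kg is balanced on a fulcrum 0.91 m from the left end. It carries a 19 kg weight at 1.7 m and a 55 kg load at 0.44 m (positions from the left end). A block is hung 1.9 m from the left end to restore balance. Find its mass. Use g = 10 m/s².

Sum moments about the fulcrum (at 0.91 m from the left end) (the support reaction has zero arm there).
Beam weight: 22 × 10 = 220 N down at 1.25 m → arm 0.34 m, τ = 220 × 0.34 = 74.8 N·m clockwise.
Weight: 19 × 10 = 190 N down at 1.7 m → arm 0.79 m, τ = 190 × 0.79 = 150.1 N·m clockwise.
Load: 55 × 10 = 550 N down at 0.44 m → arm 0.47 m, τ = 550 × 0.47 = 258.5 N·m counterclockwise.
Net moment of known loads = 33.6 N·m counterclockwise.
An unknown mass m at 1.9 m has arm 0.99 m; its moment is m·g·0.99 clockwise.
For rotational equilibrium, m × 10 × 0.99 = 33.6, so m = 33.6 / (10 × 0.99) = 3.39 kg.

m ≈ 3.39 kg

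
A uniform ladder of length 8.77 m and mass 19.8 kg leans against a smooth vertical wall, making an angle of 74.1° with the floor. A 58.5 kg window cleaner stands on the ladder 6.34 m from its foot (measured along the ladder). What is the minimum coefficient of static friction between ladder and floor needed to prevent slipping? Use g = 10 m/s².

Take moments about the foot of the ladder.
Ladder weight 19.8×10 = 198 N acts at 4.385 m along the ladder; its horizontal arm is 4.385·cos74.1° = 1.201 m → τ = 237.8 N·m clockwise.
Window cleaner: 58.5×10 = 585 N at 6.34 m → arm 1.737 m → τ = 1016 N·m clockwise.
Wall normal N acts horizontally at the top; its moment arm is the height L sinθ = 8.77·sin74.1° = 8.434 m, counterclockwise.
For rotational equilibrium, N × 8.434 = 1254, so N = 148.7 N.
ΣFx = 0 ⇒ f = N_wall = 148.7 N. ΣFy = 0 ⇒ N_floor = 783 N.
μ_min = f / N_floor = 148.7 / 783 = 0.19.

μ_min ≈ 0.19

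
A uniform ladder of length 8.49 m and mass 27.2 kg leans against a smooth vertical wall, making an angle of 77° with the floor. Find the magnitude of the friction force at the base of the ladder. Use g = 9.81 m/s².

Choose the foot of the ladder as the axis so the floor normal and friction both act there and drop out.
Ladder weight 27.2×9.81 = 266.8 N acts at 4.245 m along the ladder; its horizontal arm is 4.245·cos77° = 0.9549 m → τ = 254.8 N·m clockwise.
Wall normal N acts horizontally at the top; its moment arm is the height L sinθ = 8.49·sin77° = 8.272 m, counterclockwise.
For rotational equilibrium, N × 8.272 = 254.8, so N = 30.8 N.
ΣFx = 0: friction at the foot balances the wall's push, so f = N_wall = 30.8 N.

f ≈ 30.8 N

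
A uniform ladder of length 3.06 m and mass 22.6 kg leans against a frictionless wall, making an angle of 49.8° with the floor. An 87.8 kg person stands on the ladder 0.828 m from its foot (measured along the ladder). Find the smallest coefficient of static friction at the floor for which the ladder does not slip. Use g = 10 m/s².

μ_min ≈ 0.268

Choose the foot of the ladder as the axis so the floor normal and friction both act there and drop out.
Ladder weight 22.6×10 = 226 N acts at 1.53 m along the ladder; its horizontal arm is 1.53·cos49.8° = 0.9876 m → τ = 223.2 N·m clockwise.
Person: 87.8×10 = 878 N at 0.828 m → arm 0.5344 m → τ = 469.2 N·m clockwise.
Wall normal N acts horizontally at the top; its moment arm is the height L sinθ = 3.06·sin49.8° = 2.337 m, counterclockwise.
For rotational equilibrium, N × 2.337 = 692.4, so N = 296.3 N.
ΣFx = 0 ⇒ f = N_wall = 296.3 N. ΣFy = 0 ⇒ N_floor = 1104 N.
μ_min = f / N_floor = 296.3 / 1104 = 0.268.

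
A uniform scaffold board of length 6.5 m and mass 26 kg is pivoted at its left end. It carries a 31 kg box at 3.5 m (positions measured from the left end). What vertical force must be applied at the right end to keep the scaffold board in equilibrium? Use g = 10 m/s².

F ≈ 297 N

Choose the left end as the axis so the unknown pivot reaction has zero arm there.
Beam weight: 26 × 10 = 260 N down at 3.25 m → arm 3.25 m, τ = 260 × 3.25 = 845 N·m clockwise.
Box: 31 × 10 = 310 N down at 3.5 m → arm 3.5 m, τ = 310 × 3.5 = 1085 N·m clockwise.
Net moment of the loads = 1930 N·m clockwise.
The upward force F acts at the right end, arm 6.5 m, giving F × 6.5 counterclockwise.
Στ = 0 ⇒ F × 6.5 = 1930 ⇒ F = 1930 / 6.5 = 297 N.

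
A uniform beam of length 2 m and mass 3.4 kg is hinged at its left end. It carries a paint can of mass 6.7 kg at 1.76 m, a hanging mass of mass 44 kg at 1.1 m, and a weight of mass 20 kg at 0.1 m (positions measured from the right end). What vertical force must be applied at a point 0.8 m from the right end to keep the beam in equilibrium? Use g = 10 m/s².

About the left end:
Beam weight: 3.4 × 10 = 34 N down at 1 m → arm 1 m, τ = 34 × 1 = 34 N·m clockwise.
Paint can: 6.7 × 10 = 67 N down at 1.76 m → arm 0.24 m, τ = 67 × 0.24 = 16.08 N·m clockwise.
Hanging mass: 44 × 10 = 440 N down at 1.1 m → arm 0.9 m, τ = 440 × 0.9 = 396 N·m clockwise.
Weight: 20 × 10 = 200 N down at 0.1 m → arm 1.9 m, τ = 200 × 1.9 = 380 N·m clockwise.
Net moment of the loads = 826.1 N·m clockwise.
The upward force F acts at a point 0.8 m from the right end, arm 1.2 m, giving F × 1.2 counterclockwise.
Balancing moments: F × 1.2 = 826.1, giving F = 826.1 / 1.2 = 688 N.

F ≈ 688 N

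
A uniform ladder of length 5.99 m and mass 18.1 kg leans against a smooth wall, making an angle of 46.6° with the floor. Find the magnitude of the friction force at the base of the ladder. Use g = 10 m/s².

Taking torques about the foot of the ladder:
Ladder weight 18.1×10 = 181 N acts at 2.995 m along the ladder; its horizontal arm is 2.995·cos46.6° = 2.058 m → τ = 372.5 N·m clockwise.
Wall normal N acts horizontally at the top; its moment arm is the height L sinθ = 5.99·sin46.6° = 4.352 m, counterclockwise.
For rotational equilibrium, N × 4.352 = 372.5, so N = 85.6 N.
ΣFx = 0: friction at the foot balances the wall's push, so f = N_wall = 85.6 N.

f ≈ 85.6 N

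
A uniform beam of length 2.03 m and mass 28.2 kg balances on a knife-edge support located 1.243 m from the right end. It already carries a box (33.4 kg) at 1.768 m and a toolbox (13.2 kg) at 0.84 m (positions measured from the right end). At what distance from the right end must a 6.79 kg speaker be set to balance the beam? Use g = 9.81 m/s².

Choose the knife-edge support (at 1.243 m from the right end) as the axis so the support reaction has zero arm there.
Beam weight: 28.2 × 9.81 = 276.6 N down at 1.015 m → arm 0.228 m, τ = 276.6 × 0.228 = 63.06 N·m clockwise.
Box: 33.4 × 9.81 = 327.7 N down at 1.768 m → arm 0.525 m, τ = 327.7 × 0.525 = 172 N·m counterclockwise.
Toolbox: 13.2 × 9.81 = 129.5 N down at 0.84 m → arm 0.403 m, τ = 129.5 × 0.403 = 52.19 N·m clockwise.
Net moment of existing loads = 56.75 N·m counterclockwise.
The speaker weighs 6.79 × 9.81 = 66.61 N and must supply an equal clockwise moment, so its lever arm about the knife-edge support is 56.75 / 66.61 = 0.852 m.
That puts it at 1.243 − 0.852 = 0.391 m from the right end.

x ≈ 0.391 m from the right end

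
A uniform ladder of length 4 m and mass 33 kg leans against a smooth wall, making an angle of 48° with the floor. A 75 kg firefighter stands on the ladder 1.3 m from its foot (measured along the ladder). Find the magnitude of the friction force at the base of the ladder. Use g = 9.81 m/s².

Sum moments about the foot of the ladder (the floor normal and friction both act there and drop out).
Ladder weight 33×9.81 = 323.7 N acts at 2 m along the ladder; its horizontal arm is 2·cos48° = 1.338 m → τ = 433.1 N·m clockwise.
Firefighter: 75×9.81 = 735.8 N at 1.3 m → arm 0.8699 m → τ = 640.1 N·m clockwise.
Wall normal N acts horizontally at the top; its moment arm is the height L sinθ = 4·sin48° = 2.973 m, counterclockwise.
Στ = 0 ⇒ N × 2.973 = 1073 ⇒ N = 361 N.
ΣFx = 0: friction at the foot balances the wall's push, so f = N_wall = 361 N.

f ≈ 361 N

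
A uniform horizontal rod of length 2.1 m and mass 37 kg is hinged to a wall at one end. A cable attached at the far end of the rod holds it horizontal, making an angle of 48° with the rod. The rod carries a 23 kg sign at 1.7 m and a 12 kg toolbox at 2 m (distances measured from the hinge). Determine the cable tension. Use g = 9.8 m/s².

T ≈ 640 N

Sum moments about the hinge (the unknown hinge reaction has zero arm there).
Beam weight: 37 × 9.8 = 362.6 N down at 1.05 m → arm 1.05 m, τ = 362.6 × 1.05 = 380.7 N·m clockwise.
Sign: 23 × 9.8 = 225.4 N down at 1.7 m → arm 1.7 m, τ = 225.4 × 1.7 = 383.2 N·m clockwise.
Toolbox: 12 × 9.8 = 117.6 N down at 2 m → arm 2 m, τ = 117.6 × 2 = 235.2 N·m clockwise.
Total clockwise load moment = 999.1 N·m.
The cable tension T acts at 2.1 m; only its component perpendicular to the rod, T sinθ, produces torque. sin 48° = 0.7431.
Setting net torque to zero: T × 2.1 × 0.7431 = 999.1 → T = 999.1 / 1.561 = 640 N.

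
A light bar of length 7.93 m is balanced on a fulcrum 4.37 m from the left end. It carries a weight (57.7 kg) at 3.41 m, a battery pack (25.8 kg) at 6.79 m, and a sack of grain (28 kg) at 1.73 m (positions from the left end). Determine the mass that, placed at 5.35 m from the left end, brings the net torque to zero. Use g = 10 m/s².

About the fulcrum (at 4.37 m from the left end):
Weight: 57.7 × 10 = 577 N down at 3.41 m → arm 0.96 m, τ = 577 × 0.96 = 553.9 N·m counterclockwise.
Battery pack: 25.8 × 10 = 258 N down at 6.79 m → arm 2.42 m, τ = 258 × 2.42 = 624.4 N·m clockwise.
Sack of grain: 28 × 10 = 280 N down at 1.73 m → arm 2.64 m, τ = 280 × 2.64 = 739.2 N·m counterclockwise.
Net moment of known loads = 668.7 N·m counterclockwise.
An unknown mass m at 5.35 m has arm 0.98 m; its moment is m·g·0.98 clockwise.
Balancing moments: m × 10 × 0.98 = 668.7, giving m = 668.7 / (10 × 0.98) = 68.2 kg.

m ≈ 68.2 kg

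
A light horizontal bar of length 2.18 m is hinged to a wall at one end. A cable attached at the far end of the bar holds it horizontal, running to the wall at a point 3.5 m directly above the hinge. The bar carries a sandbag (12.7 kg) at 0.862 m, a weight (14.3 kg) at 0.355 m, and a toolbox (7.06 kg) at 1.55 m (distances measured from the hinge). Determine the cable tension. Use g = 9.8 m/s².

T ≈ 143 N

Taking torques about the hinge:
Sandbag: 12.7 × 9.8 = 124.5 N down at 0.862 m → arm 0.862 m, τ = 124.5 × 0.862 = 107.3 N·m clockwise.
Weight: 14.3 × 9.8 = 140.1 N down at 0.355 m → arm 0.355 m, τ = 140.1 × 0.355 = 49.74 N·m clockwise.
Toolbox: 7.06 × 9.8 = 69.19 N down at 1.55 m → arm 1.55 m, τ = 69.19 × 1.55 = 107.2 N·m clockwise.
Total clockwise load moment = 264.2 N·m.
The cable tension T acts at 2.18 m; only its component perpendicular to the bar, T sinθ, produces torque. sinθ = h/√(h²+d²) = 3.5/√(3.5²+2.18²) = 0.8488.
Balancing moments: T × 2.18 × 0.8488 = 264.2, giving T = 264.2 / 1.85 = 143 N.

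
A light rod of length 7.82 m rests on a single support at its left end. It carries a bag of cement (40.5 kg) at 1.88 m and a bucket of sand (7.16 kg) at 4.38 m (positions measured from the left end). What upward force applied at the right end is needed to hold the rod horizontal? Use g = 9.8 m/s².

F ≈ 135 N

Taking torques about the left end:
Bag of cement: 40.5 × 9.8 = 396.9 N down at 1.88 m → arm 1.88 m, τ = 396.9 × 1.88 = 746.2 N·m clockwise.
Bucket of sand: 7.16 × 9.8 = 70.17 N down at 4.38 m → arm 4.38 m, τ = 70.17 × 4.38 = 307.3 N·m clockwise.
Net moment of the loads = 1054 N·m clockwise.
The upward force F acts at the right end, arm 7.82 m, giving F × 7.82 counterclockwise.
Balancing moments: F × 7.82 = 1054, giving F = 1054 / 7.82 = 135 N.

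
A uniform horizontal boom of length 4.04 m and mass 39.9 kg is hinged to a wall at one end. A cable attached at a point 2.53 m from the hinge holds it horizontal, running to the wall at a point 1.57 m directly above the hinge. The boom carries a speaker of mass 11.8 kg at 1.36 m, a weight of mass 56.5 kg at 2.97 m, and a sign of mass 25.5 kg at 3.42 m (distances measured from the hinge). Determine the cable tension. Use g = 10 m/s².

T ≈ 2640 N

Sum moments about the hinge (the unknown hinge reaction has zero arm there).
Beam weight: 39.9 × 10 = 399 N down at 2.02 m → arm 2.02 m, τ = 399 × 2.02 = 806 N·m clockwise.
Speaker: 11.8 × 10 = 118 N down at 1.36 m → arm 1.36 m, τ = 118 × 1.36 = 160.5 N·m clockwise.
Weight: 56.5 × 10 = 565 N down at 2.97 m → arm 2.97 m, τ = 565 × 2.97 = 1678 N·m clockwise.
Sign: 25.5 × 10 = 255 N down at 3.42 m → arm 3.42 m, τ = 255 × 3.42 = 872.1 N·m clockwise.
Total clockwise load moment = 3517 N·m.
The cable tension T acts at 2.53 m; only its component perpendicular to the boom, T sinθ, produces torque. sinθ = h/√(h²+d²) = 1.57/√(1.57²+2.53²) = 0.5273.
Setting net torque to zero: T × 2.53 × 0.5273 = 3517 → T = 3517 / 1.334 = 2640 N.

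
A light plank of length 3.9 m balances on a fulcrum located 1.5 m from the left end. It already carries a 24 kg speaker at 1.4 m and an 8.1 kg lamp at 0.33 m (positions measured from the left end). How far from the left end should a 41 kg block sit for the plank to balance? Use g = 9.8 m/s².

x ≈ 1.79 m from the left end

Sum moments about the fulcrum (at 1.5 m from the left end) (the support reaction has zero arm there).
Speaker: 24 × 9.8 = 235.2 N down at 1.4 m → arm 0.1 m, τ = 235.2 × 0.1 = 23.52 N·m counterclockwise.
Lamp: 8.1 × 9.8 = 79.38 N down at 0.33 m → arm 1.17 m, τ = 79.38 × 1.17 = 92.87 N·m counterclockwise.
Net moment of existing loads = 116.4 N·m counterclockwise.
The block weighs 41 × 9.8 = 401.8 N and must supply an equal clockwise moment, so its lever arm about the fulcrum is 116.4 / 401.8 = 0.29 m.
That puts it at 1.5 + 0.29 = 1.79 m from the left end.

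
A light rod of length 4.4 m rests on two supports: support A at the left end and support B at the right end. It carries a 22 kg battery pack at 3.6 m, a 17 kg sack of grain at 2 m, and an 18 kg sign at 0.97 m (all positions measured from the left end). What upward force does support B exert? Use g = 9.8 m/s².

R_B ≈ 291 N

Sum moments about support A (its reaction then has zero moment arm).
Battery pack: 22 × 9.8 = 215.6 N down at 3.6 m → arm 3.6 m, τ = 215.6 × 3.6 = 776.2 N·m clockwise.
Sack of grain: 17 × 9.8 = 166.6 N down at 2 m → arm 2 m, τ = 166.6 × 2 = 333.2 N·m clockwise.
Sign: 18 × 9.8 = 176.4 N down at 0.97 m → arm 0.97 m, τ = 176.4 × 0.97 = 171.1 N·m clockwise.
Net load moment about support A = 1280 N·m clockwise.
Reaction R at support B is upward at 4.4 m, arm 4.4 m → moment R × 4.4 counterclockwise.
For rotational equilibrium, R × 4.4 = 1280, so R = 291 N.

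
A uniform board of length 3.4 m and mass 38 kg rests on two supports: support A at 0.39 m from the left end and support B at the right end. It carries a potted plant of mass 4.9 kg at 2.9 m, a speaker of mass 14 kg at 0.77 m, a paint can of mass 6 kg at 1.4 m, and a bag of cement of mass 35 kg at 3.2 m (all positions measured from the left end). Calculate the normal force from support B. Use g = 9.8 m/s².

Take moments about support A.
Beam weight: 38 × 9.8 = 372.4 N down at 1.7 m → arm 1.31 m, τ = 372.4 × 1.31 = 487.8 N·m clockwise.
Potted plant: 4.9 × 9.8 = 48.02 N down at 2.9 m → arm 2.51 m, τ = 48.02 × 2.51 = 120.5 N·m clockwise.
Speaker: 14 × 9.8 = 137.2 N down at 0.77 m → arm 0.38 m, τ = 137.2 × 0.38 = 52.14 N·m clockwise.
Paint can: 6 × 9.8 = 58.8 N down at 1.4 m → arm 1.01 m, τ = 58.8 × 1.01 = 59.39 N·m clockwise.
Bag of cement: 35 × 9.8 = 343 N down at 3.2 m → arm 2.81 m, τ = 343 × 2.81 = 963.8 N·m clockwise.
Net load moment about support A = 1684 N·m clockwise.
Reaction R at support B is upward at 3.4 m, arm 3.01 m → moment R × 3.01 counterclockwise.
Setting net torque to zero: R × 3.01 = 1684 → R = 559 N.

R_B ≈ 559 N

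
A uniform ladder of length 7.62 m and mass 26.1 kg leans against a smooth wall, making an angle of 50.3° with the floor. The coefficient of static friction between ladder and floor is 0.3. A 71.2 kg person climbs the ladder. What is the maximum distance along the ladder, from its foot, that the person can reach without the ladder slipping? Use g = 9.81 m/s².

d ≈ 2.37 m

Taking torques about the foot of the ladder:
Ladder weight 26.1×9.81 = 256 N acts at 3.81 m along the ladder; its horizontal arm is 3.81·cos50.3° = 2.434 m → τ = 623.1 N·m clockwise.
Person weight 71.2×9.81 = 698.5 N at distance d → arm d·cos50.3° → τ = 698.5·d·0.6388 clockwise.
Wall normal N at the top has arm L sinθ = 5.863 m counterclockwise, so Στ = 0 gives N·5.863 = 623.1 + 446.2·d.
ΣFy = 0 ⇒ N_floor = 954.5 N, so the maximum friction is μ_s·N_floor = 0.3×954.5 = 286.3 N. ΣFx = 0 ⇒ N_wall = f, so at the slipping point N = 286.3 N.
Substituting: 286.3×5.863 = 623.1 + 446.2·d ⇒ d = (1679 − 623.1) / 446.2 = 2.37 m.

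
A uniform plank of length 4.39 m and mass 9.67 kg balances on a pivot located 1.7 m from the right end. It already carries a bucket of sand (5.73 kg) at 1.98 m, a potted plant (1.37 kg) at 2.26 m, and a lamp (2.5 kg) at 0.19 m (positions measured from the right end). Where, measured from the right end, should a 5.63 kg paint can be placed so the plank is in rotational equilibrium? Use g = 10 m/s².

Taking torques about the pivot (at 1.7 m from the right end):
Beam weight: 9.67 × 10 = 96.7 N down at 2.195 m → arm 0.495 m, τ = 96.7 × 0.495 = 47.87 N·m counterclockwise.
Bucket of sand: 5.73 × 10 = 57.3 N down at 1.98 m → arm 0.28 m, τ = 57.3 × 0.28 = 16.04 N·m counterclockwise.
Potted plant: 1.37 × 10 = 13.7 N down at 2.26 m → arm 0.56 m, τ = 13.7 × 0.56 = 7.672 N·m counterclockwise.
Lamp: 2.5 × 10 = 25 N down at 0.19 m → arm 1.51 m, τ = 25 × 1.51 = 37.75 N·m clockwise.
Net moment of existing loads = 33.83 N·m counterclockwise.
The paint can weighs 5.63 × 10 = 56.3 N and must supply an equal clockwise moment, so its lever arm about the pivot is 33.83 / 56.3 = 0.601 m.
That puts it at 1.7 − 0.601 = 1.1 m from the right end.

x ≈ 1.1 m from the right end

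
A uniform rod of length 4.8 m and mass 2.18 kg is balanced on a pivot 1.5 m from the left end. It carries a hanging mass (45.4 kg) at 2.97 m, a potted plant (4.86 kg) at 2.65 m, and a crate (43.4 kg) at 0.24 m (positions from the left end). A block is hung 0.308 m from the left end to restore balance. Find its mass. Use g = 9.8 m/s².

Sum moments about the pivot (at 1.5 m from the left end) (the support reaction has zero arm there).
Beam weight: 2.18 × 9.8 = 21.36 N down at 2.4 m → arm 0.9 m, τ = 21.36 × 0.9 = 19.22 N·m clockwise.
Hanging mass: 45.4 × 9.8 = 444.9 N down at 2.97 m → arm 1.47 m, τ = 444.9 × 1.47 = 654 N·m clockwise.
Potted plant: 4.86 × 9.8 = 47.63 N down at 2.65 m → arm 1.15 m, τ = 47.63 × 1.15 = 54.77 N·m clockwise.
Crate: 43.4 × 9.8 = 425.3 N down at 0.24 m → arm 1.26 m, τ = 425.3 × 1.26 = 535.9 N·m counterclockwise.
Net moment of known loads = 192.1 N·m clockwise.
An unknown mass m at 0.308 m has arm 1.192 m; its moment is m·g·1.192 counterclockwise.
Balancing moments: m × 9.8 × 1.192 = 192.1, giving m = 192.1 / (9.8 × 1.192) = 16.4 kg.

m ≈ 16.4 kg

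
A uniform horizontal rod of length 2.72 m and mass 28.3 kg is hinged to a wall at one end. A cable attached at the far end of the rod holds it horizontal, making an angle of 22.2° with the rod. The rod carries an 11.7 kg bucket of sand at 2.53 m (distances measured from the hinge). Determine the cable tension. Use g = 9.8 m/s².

Choose the hinge as the axis so the unknown hinge reaction has zero arm there.
Beam weight: 28.3 × 9.8 = 277.3 N down at 1.36 m → arm 1.36 m, τ = 277.3 × 1.36 = 377.1 N·m clockwise.
Bucket of sand: 11.7 × 9.8 = 114.7 N down at 2.53 m → arm 2.53 m, τ = 114.7 × 2.53 = 290.2 N·m clockwise.
Total clockwise load moment = 667.3 N·m.
The cable tension T acts at 2.72 m; only its component perpendicular to the rod, T sinθ, produces torque. sin 22.2° = 0.3778.
Balancing moments: T × 2.72 × 0.3778 = 667.3, giving T = 667.3 / 1.028 = 649 N.

T ≈ 649 N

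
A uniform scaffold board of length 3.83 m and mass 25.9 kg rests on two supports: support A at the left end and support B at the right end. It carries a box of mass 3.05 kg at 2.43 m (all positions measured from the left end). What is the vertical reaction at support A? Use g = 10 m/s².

R_A ≈ 141 N

Take moments about support B.
Beam weight: 25.9 × 10 = 259 N down at 1.915 m → arm 1.915 m, τ = 259 × 1.915 = 496 N·m counterclockwise.
Box: 3.05 × 10 = 30.5 N down at 2.43 m → arm 1.4 m, τ = 30.5 × 1.4 = 42.7 N·m counterclockwise.
Net load moment about support B = 538.7 N·m counterclockwise.
Reaction R at support A is upward at 0 m, arm 3.83 m → moment R × 3.83 clockwise.
Setting net torque to zero: R × 3.83 = 538.7 → R = 141 N.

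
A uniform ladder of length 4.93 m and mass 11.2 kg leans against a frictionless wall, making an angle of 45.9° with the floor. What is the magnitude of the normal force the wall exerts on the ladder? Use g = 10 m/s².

N_wall ≈ 54.3 N

Sum moments about the foot of the ladder (the floor normal and friction both act there and drop out).
Ladder weight 11.2×10 = 112 N acts at 2.465 m along the ladder; its horizontal arm is 2.465·cos45.9° = 1.715 m → τ = 192.1 N·m clockwise.
Wall normal N acts horizontally at the top; its moment arm is the height L sinθ = 4.93·sin45.9° = 3.54 m, counterclockwise.
For rotational equilibrium, N × 3.54 = 192.1, so N = 54.3 N.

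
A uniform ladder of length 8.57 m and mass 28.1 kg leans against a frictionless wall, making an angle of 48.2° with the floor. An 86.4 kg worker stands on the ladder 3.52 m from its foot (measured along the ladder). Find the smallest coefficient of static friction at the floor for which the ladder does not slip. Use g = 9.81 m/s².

μ_min ≈ 0.387

Taking torques about the foot of the ladder:
Ladder weight 28.1×9.81 = 275.7 N acts at 4.285 m along the ladder; its horizontal arm is 4.285·cos48.2° = 2.856 m → τ = 787.4 N·m clockwise.
Worker: 86.4×9.81 = 847.6 N at 3.52 m → arm 2.346 m → τ = 1988 N·m clockwise.
Wall normal N acts horizontally at the top; its moment arm is the height L sinθ = 8.57·sin48.2° = 6.389 m, counterclockwise.
Balancing moments: N × 6.389 = 2775, giving N = 434.3 N.
ΣFx = 0 ⇒ f = N_wall = 434.3 N. ΣFy = 0 ⇒ N_floor = 1123 N.
μ_min = f / N_floor = 434.3 / 1123 = 0.387.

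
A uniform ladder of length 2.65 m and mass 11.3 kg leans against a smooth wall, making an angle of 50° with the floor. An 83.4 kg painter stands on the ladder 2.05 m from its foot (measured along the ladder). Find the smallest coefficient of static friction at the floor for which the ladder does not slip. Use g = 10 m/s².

Choose the foot of the ladder as the axis so the floor normal and friction both act there and drop out.
Ladder weight 11.3×10 = 113 N acts at 1.325 m along the ladder; its horizontal arm is 1.325·cos50° = 0.8517 m → τ = 96.24 N·m clockwise.
Painter: 83.4×10 = 834 N at 2.05 m → arm 1.318 m → τ = 1099 N·m clockwise.
Wall normal N acts horizontally at the top; its moment arm is the height L sinθ = 2.65·sin50° = 2.03 m, counterclockwise.
For rotational equilibrium, N × 2.03 = 1195, so N = 588.7 N.
ΣFx = 0 ⇒ f = N_wall = 588.7 N. ΣFy = 0 ⇒ N_floor = 947 N.
μ_min = f / N_floor = 588.7 / 947 = 0.622.

μ_min ≈ 0.622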